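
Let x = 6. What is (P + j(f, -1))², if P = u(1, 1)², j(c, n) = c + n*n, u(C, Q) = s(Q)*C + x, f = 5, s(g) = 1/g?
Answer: 3025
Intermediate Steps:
u(C, Q) = 6 + C/Q (u(C, Q) = C/Q + 6 = 6 + C/Q)
j(c, n) = c + n²
P = 49 (P = (6 + 1/1)² = (6 + 1*1)² = (6 + 1)² = 7² = 49)
(P + j(f, -1))² = (49 + (5 + (-1)²))² = (49 + (5 + 1))² = (49 + 6)² = 55² = 3025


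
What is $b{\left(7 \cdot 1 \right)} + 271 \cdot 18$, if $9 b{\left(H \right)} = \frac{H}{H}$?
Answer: $\frac{43903}{9} \approx 4878.1$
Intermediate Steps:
$b{\left(H \right)} = \frac{1}{9}$ ($b{\left(H \right)} = \frac{H \frac{1}{H}}{9} = \frac{1}{9} \cdot 1 = \frac{1}{9}$)
$b{\left(7 \cdot 1 \right)} + 271 \cdot 18 = \frac{1}{9} + 271 \cdot 18 = \frac{1}{9} + 4878 = \frac{43903}{9}$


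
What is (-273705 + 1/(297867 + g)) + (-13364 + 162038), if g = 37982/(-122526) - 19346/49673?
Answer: -113333350024936705953/906442002607192 ≈ -1.2503e+5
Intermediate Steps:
g = -2128533941/3043116999 (g = 37982*(-1/122526) - 19346*1/49673 = -18991/61263 - 19346/49673 = -2128533941/3043116999 ≈ -0.69946)
(-273705 + 1/(297867 + g)) + (-13364 + 162038) = (-273705 + 1/(297867 - 2128533941/3043116999)) + (-13364 + 162038) = (-273705 + 1/(906442002607192/3043116999)) + 148674 = (-273705 + 3043116999/906442002607192) + 148674 = -248097708320558369361/906442002607192 + 148674 = -113333350024936705953/906442002607192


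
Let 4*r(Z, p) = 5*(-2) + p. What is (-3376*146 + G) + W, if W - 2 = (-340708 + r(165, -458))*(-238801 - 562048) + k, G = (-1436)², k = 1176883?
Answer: 272952106510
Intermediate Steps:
G = 2062096
r(Z, p) = -5/2 + p/4 (r(Z, p) = (5*(-2) + p)/4 = (-10 + p)/4 = -5/2 + p/4)
W = 272950537310 (W = 2 + ((-340708 + (-5/2 + (¼)*(-458)))*(-238801 - 562048) + 1176883) = 2 + ((-340708 + (-5/2 - 229/2))*(-800849) + 1176883) = 2 + ((-340708 - 117)*(-800849) + 1176883) = 2 + (-340825*(-800849) + 1176883) = 2 + (272949360425 + 1176883) = 2 + 272950537308 = 272950537310)
(-3376*146 + G) + W = (-3376*146 + 2062096) + 272950537310 = (-492896 + 2062096) + 272950537310 = 1569200 + 272950537310 = 272952106510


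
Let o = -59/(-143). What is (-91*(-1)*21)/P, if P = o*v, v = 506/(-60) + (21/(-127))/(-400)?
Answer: -41646805200/75825443 ≈ -549.25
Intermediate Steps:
o = 59/143 (o = -59*(-1/143) = 59/143 ≈ 0.41259)
v = -1285177/152400 (v = 506*(-1/60) + (21*(-1/127))*(-1/400) = -253/30 - 21/127*(-1/400) = -253/30 + 21/50800 = -1285177/152400 ≈ -8.4329)
P = -75825443/21793200 (P = (59/143)*(-1285177/152400) = -75825443/21793200 ≈ -3.4793)
(-91*(-1)*21)/P = (-91*(-1)*21)/(-75825443/21793200) = (91*21)*(-21793200/75825443) = 1911*(-21793200/75825443) = -41646805200/75825443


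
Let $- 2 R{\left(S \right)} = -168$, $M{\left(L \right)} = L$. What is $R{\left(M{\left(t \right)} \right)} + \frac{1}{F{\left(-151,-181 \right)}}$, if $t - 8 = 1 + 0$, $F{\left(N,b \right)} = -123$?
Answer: $\frac{10331}{123} \approx 83.992$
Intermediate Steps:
$t = 9$ ($t = 8 + \left(1 + 0\right) = 8 + 1 = 9$)
$R{\left(S \right)} = 84$ ($R{\left(S \right)} = \left(- \frac{1}{2}\right) \left(-168\right) = 84$)
$R{\left(M{\left(t \right)} \right)} + \frac{1}{F{\left(-151,-181 \right)}} = 84 + \frac{1}{-123} = 84 - \frac{1}{123} = \frac{10331}{123}$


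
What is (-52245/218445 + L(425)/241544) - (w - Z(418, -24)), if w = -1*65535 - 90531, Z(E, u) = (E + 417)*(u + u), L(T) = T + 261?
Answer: 203996066885329/1758802636 ≈ 1.1599e+5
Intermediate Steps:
L(T) = 261 + T
Z(E, u) = 2*u*(417 + E) (Z(E, u) = (417 + E)*(2*u) = 2*u*(417 + E))
w = -156066 (w = -65535 - 90531 = -156066)
(-52245/218445 + L(425)/241544) - (w - Z(418, -24)) = (-52245/218445 + (261 + 425)/241544) - (-156066 - 2*(-24)*(417 + 418)) = (-52245*1/218445 + 686*(1/241544)) - (-156066 - 2*(-24)*835) = (-3483/14563 + 343/120772) - (-156066 - 1*(-40080)) = -415653767/1758802636 - (-156066 + 40080) = -415653767/1758802636 - 1*(-115986) = -415653767/1758802636 + 115986 = 203996066885329/1758802636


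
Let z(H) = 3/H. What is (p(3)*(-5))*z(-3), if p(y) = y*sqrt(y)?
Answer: 15*sqrt(3) ≈ 25.981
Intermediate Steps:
p(y) = y**(3/2)
(p(3)*(-5))*z(-3) = (3**(3/2)*(-5))*(3/(-3)) = ((3*sqrt(3))*(-5))*(3*(-1/3)) = -15*sqrt(3)*(-1) = 15*sqrt(3)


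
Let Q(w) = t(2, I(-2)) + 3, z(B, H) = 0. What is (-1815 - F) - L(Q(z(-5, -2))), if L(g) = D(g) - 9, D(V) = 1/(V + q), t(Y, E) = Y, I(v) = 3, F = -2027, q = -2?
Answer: 662/3 ≈ 220.67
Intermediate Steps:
D(V) = 1/(-2 + V) (D(V) = 1/(V - 2) = 1/(-2 + V))
Q(w) = 5 (Q(w) = 2 + 3 = 5)
L(g) = -9 + 1/(-2 + g) (L(g) = 1/(-2 + g) - 9 = -9 + 1/(-2 + g))
(-1815 - F) - L(Q(z(-5, -2))) = (-1815 - 1*(-2027)) - (19 - 9*5)/(-2 + 5) = (-1815 + 2027) - (19 - 45)/3 = 212 - (-26)/3 = 212 - 1*(-26/3) = 212 + 26/3 = 662/3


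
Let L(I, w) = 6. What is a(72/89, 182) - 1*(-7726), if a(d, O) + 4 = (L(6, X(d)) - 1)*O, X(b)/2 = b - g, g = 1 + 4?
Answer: 8632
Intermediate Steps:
g = 5
X(b) = -10 + 2*b (X(b) = 2*(b - 1*5) = 2*(b - 5) = 2*(-5 + b) = -10 + 2*b)
a(d, O) = -4 + 5*O (a(d, O) = -4 + (6 - 1)*O = -4 + 5*O)
a(72/89, 182) - 1*(-7726) = (-4 + 5*182) - 1*(-7726) = (-4 + 910) + 7726 = 906 + 7726 = 8632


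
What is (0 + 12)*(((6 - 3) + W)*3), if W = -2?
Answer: 36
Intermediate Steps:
(0 + 12)*(((6 - 3) + W)*3) = (0 + 12)*(((6 - 3) - 2)*3) = 12*((3 - 2)*3) = 12*(1*3) = 12*3 = 36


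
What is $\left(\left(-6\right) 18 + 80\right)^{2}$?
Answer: $784$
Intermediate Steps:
$\left(\left(-6\right) 18 + 80\right)^{2} = \left(-108 + 80\right)^{2} = \left(-28\right)^{2} = 784$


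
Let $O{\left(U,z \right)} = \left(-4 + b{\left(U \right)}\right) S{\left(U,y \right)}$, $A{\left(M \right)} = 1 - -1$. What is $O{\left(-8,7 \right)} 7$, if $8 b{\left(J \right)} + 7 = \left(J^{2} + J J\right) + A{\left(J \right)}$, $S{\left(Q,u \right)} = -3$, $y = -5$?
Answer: $- \frac{1911}{8} \approx -238.88$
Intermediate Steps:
$A{\left(M \right)} = 2$ ($A{\left(M \right)} = 1 + 1 = 2$)
$b{\left(J \right)} = - \frac{5}{8} + \frac{J^{2}}{4}$ ($b{\left(J \right)} = - \frac{7}{8} + \frac{\left(J^{2} + J J\right) + 2}{8} = - \frac{7}{8} + \frac{\left(J^{2} + J^{2}\right) + 2}{8} = - \frac{7}{8} + \frac{2 J^{2} + 2}{8} = - \frac{7}{8} + \frac{2 + 2 J^{2}}{8} = - \frac{7}{8} + \left(\frac{1}{4} + \frac{J^{2}}{4}\right) = - \frac{5}{8} + \frac{J^{2}}{4}$)
$O{\left(U,z \right)} = \frac{111}{8} - \frac{3 U^{2}}{4}$ ($O{\left(U,z \right)} = \left(-4 + \left(- \frac{5}{8} + \frac{U^{2}}{4}\right)\right) \left(-3\right) = \left(- \frac{37}{8} + \frac{U^{2}}{4}\right) \left(-3\right) = \frac{111}{8} - \frac{3 U^{2}}{4}$)
$O{\left(-8,7 \right)} 7 = \left(\frac{111}{8} - \frac{3 \left(-8\right)^{2}}{4}\right) 7 = \left(\frac{111}{8} - 48\right) 7 = \left(- \frac{273}{8}\right) 7 = - \frac{1911}{8}$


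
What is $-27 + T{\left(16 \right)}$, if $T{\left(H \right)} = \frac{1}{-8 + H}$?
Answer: $- \frac{215}{8} \approx -26.875$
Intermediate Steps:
$-27 + T{\left(16 \right)} = -27 + \frac{1}{-8 + 16} = -27 + \frac{1}{8} = - \frac{215}{8}$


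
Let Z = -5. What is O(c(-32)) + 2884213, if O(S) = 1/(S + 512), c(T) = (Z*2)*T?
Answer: 2399665217/832 ≈ 2.8842e+6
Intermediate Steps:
c(T) = -10*T (c(T) = (-5*2)*T = -10*T)
O(S) = 1/(512 + S)
O(c(-32)) + 2884213 = 1/(512 - 10*(-32)) + 2884213 = 1/(512 + 320) + 2884213 = 1/832 + 2884213 = 2399665217/832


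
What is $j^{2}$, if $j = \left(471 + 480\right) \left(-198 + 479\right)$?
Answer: $71412407361$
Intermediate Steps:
$j = 267231$ ($j = 951 \cdot 281 = 267231$)
$j^{2} = 267231^{2} = 71412407361$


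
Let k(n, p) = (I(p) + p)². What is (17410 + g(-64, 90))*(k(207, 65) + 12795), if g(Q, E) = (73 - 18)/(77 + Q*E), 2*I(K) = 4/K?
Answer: 284658741600156/960427 ≈ 2.9639e+8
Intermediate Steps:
I(K) = 2/K (I(K) = (4/K)/2 = 2/K)
g(Q, E) = 55/(77 + E*Q)
k(n, p) = (p + 2/p)² (k(n, p) = (2/p + p)² = (p + 2/p)²)
(17410 + g(-64, 90))*(k(207, 65) + 12795) = (17410 + 55/(77 + 90*(-64)))*((2 + 65²)²/65² + 12795) = (17410 + 55/(77 - 5760))*((2 + 4225)²/4225 + 12795) = (17410 + 55/(-5683))*((1/4225)*4227² + 12795) = (17410 + 55*(-1/5683))*((1/4225)*17867529 + 12795) = (17410 - 55/5683)*(17867529/4225 + 12795) = (98940975/5683)*(71926404/4225) = 284658741600156/960427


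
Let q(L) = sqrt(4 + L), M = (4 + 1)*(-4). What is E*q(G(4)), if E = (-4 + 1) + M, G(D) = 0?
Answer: -46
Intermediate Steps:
M = -20 (M = 5*(-4) = -20)
E = -23 (E = (-4 + 1) - 20 = -3 - 20 = -23)
E*q(G(4)) = -23*sqrt(4 + 0) = -23*sqrt(4) = -23*2 = -46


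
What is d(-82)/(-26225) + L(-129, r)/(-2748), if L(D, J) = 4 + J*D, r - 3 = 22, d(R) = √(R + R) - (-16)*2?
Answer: 84382789/72066300 - 2*I*√41/26225 ≈ 1.1709 - 0.00048832*I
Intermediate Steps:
d(R) = 32 + √2*√R (d(R) = √(2*R) - 1*(-32) = √2*√R + 32 = 32 + √2*√R)
r = 25 (r = 3 + 22 = 25)
L(D, J) = 4 + D*J
d(-82)/(-26225) + L(-129, r)/(-2748) = (32 + √2*√(-82))/(-26225) + (4 - 129*25)/(-2748) = (32 + √2*(I*√82))*(-1/26225) + (4 - 3225)*(-1/2748) = (32 + 2*I*√41)*(-1/26225) - 3221*(-1/2748) = (-32/26225 - 2*I*√41/26225) + 3221/2748 = 84382789/72066300 - 2*I*√41/26225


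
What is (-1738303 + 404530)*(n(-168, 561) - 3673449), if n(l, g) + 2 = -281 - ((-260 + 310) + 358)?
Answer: 4900468730220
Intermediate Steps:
n(l, g) = -691 (n(l, g) = -2 + (-281 - ((-260 + 310) + 358)) = -2 + (-281 - (50 + 358)) = -2 + (-281 - 1*408) = -2 + (-281 - 408) = -2 - 689 = -691)
(-1738303 + 404530)*(n(-168, 561) - 3673449) = (-1738303 + 404530)*(-691 - 3673449) = -1333773*(-3674140) = 4900468730220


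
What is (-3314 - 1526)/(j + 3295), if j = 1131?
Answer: -2420/2213 ≈ -1.0935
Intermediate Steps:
(-3314 - 1526)/(j + 3295) = (-3314 - 1526)/(1131 + 3295) = -4840/4426 = -4840*1/4426 = -2420/2213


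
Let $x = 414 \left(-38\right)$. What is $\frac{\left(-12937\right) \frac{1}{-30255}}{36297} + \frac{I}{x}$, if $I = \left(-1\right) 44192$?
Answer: $\frac{1348065102389}{479898426195} \approx 2.8091$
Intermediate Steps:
$I = -44192$
$x = -15732$
$\frac{\left(-12937\right) \frac{1}{-30255}}{36297} + \frac{I}{x} = \frac{\left(-12937\right) \frac{1}{-30255}}{36297} - \frac{44192}{-15732} = \left(-12937\right) \left(- \frac{1}{30255}\right) \frac{1}{36297} - - \frac{11048}{3933} = \frac{12937}{30255} \cdot \frac{1}{36297} + \frac{11048}{3933} = \frac{12937}{1098165735} + \frac{11048}{3933} = \frac{1348065102389}{479898426195}$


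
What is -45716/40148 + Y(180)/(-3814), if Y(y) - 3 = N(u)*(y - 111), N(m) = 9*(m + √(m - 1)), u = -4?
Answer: -18688409/38281118 - 621*I*√5/3814 ≈ -0.48819 - 0.36408*I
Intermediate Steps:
N(m) = 9*m + 9*√(-1 + m) (N(m) = 9*(m + √(-1 + m)) = 9*m + 9*√(-1 + m))
Y(y) = 3 + (-111 + y)*(-36 + 9*I*√5) (Y(y) = 3 + (9*(-4) + 9*√(-1 - 4))*(y - 111) = 3 + (-36 + 9*√(-5))*(-111 + y) = 3 + (-36 + 9*(I*√5))*(-111 + y) = 3 + (-36 + 9*I*√5)*(-111 + y) = 3 + (-111 + y)*(-36 + 9*I*√5))
-45716/40148 + Y(180)/(-3814) = -45716/40148 + (3999 - 999*I*√5 - 9*180*(4 - I*√5))/(-3814) = -45716*1/40148 + (3999 - 999*I*√5 + (-6480 + 1620*I*√5))*(-1/3814) = -11429/10037 + (-2481 + 621*I*√5)*(-1/3814) = -11429/10037 + (2481/3814 - 621*I*√5/3814) = -18688409/38281118 - 621*I*√5/3814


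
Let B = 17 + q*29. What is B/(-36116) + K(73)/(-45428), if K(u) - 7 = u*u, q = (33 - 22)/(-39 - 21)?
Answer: -2898685897/24610164720 ≈ -0.11778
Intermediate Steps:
q = -11/60 (q = 11/(-60) = 11*(-1/60) = -11/60 ≈ -0.18333)
B = 701/60 (B = 17 - 11/60*29 = 17 - 319/60 = 701/60 ≈ 11.683)
K(u) = 7 + u² (K(u) = 7 + u*u = 7 + u²)
B/(-36116) + K(73)/(-45428) = (701/60)/(-36116) + (7 + 73²)/(-45428) = (701/60)*(-1/36116) + (7 + 5329)*(-1/45428) = -701/2166960 + 5336*(-1/45428) = -701/2166960 - 1334/11357 = -2898685897/24610164720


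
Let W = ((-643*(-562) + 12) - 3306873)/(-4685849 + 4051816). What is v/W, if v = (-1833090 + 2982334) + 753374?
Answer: 1206322598394/2945495 ≈ 4.0955e+5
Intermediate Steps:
W = 2945495/634033 (W = ((361366 + 12) - 3306873)/(-634033) = (361378 - 3306873)*(-1/634033) = -2945495*(-1/634033) = 2945495/634033 ≈ 4.6456)
v = 1902618 (v = 1149244 + 753374 = 1902618)
v/W = 1902618/(2945495/634033) = 1902618*(634033/2945495) = 1206322598394/2945495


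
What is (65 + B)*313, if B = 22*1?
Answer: 27231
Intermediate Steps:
B = 22
(65 + B)*313 = (65 + 22)*313 = 87*313 = 27231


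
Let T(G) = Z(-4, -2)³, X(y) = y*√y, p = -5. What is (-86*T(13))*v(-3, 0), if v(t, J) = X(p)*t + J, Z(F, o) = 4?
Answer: -82560*I*√5 ≈ -1.8461e+5*I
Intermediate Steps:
X(y) = y^(3/2)
T(G) = 64 (T(G) = 4³ = 64)
v(t, J) = J - 5*I*t*√5 (v(t, J) = (-5)^(3/2)*t + J = (-5*I*√5)*t + J = -5*I*t*√5 + J = J - 5*I*t*√5)
(-86*T(13))*v(-3, 0) = (-86*64)*(0 - 5*I*(-3)*√5) = -5504*(0 + 15*I*√5) = -82560*I*√5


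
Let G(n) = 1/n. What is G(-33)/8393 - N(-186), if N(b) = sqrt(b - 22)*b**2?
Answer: -1/276969 - 138384*I*sqrt(13) ≈ -3.6105e-6 - 4.9895e+5*I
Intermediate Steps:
N(b) = b**2*sqrt(-22 + b) (N(b) = sqrt(-22 + b)*b**2 = b**2*sqrt(-22 + b))
G(-33)/8393 - N(-186) = 1/(-33*8393) - (-186)**2*sqrt(-22 - 186) = -1/33*1/8393 - 34596*sqrt(-208) = -1/276969 - 34596*4*I*sqrt(13) = -1/276969 - 138384*I*sqrt(13)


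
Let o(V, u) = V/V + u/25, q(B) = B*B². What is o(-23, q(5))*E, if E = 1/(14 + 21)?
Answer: 6/35 ≈ 0.17143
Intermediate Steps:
q(B) = B³
o(V, u) = 1 + u/25 (o(V, u) = 1 + u*(1/25) = 1 + u/25)
E = 1/35 ≈ 0.028571
o(-23, q(5))*E = (1 + (1/25)*5³)*(1/35) = (1 + (1/25)*125)*(1/35) = (1 + 5)*(1/35) = 6*(1/35) = 6/35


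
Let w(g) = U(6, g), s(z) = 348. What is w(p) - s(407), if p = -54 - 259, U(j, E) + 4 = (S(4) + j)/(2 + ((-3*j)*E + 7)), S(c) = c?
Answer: -1986326/5643 ≈ -352.00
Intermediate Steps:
U(j, E) = -4 + (4 + j)/(9 - 3*E*j) (U(j, E) = -4 + (4 + j)/(2 + ((-3*j)*E + 7)) = -4 + (4 + j)/(2 + (-3*E*j + 7)) = -4 + (4 + j)/(2 + (7 - 3*E*j)) = -4 + (4 + j)/(9 - 3*E*j))
p = -313
w(g) = (26 - 72*g)/(3*(-3 + 6*g)) (w(g) = (32 - 1*6 - 12*g*6)/(3*(-3 + g*6)) = (32 - 6 - 72*g)/(3*(-3 + 6*g)) = (26 - 72*g)/(3*(-3 + 6*g)))
w(p) - s(407) = 2*(13 - 36*(-313))/(9*(-1 + 2*(-313))) - 1*348 = 2*(13 + 11268)/(9*(-1 - 626)) - 348 = (2/9)*11281/(-627) - 348 = (2/9)*(-1/627)*11281 - 348 = -22562/5643 - 348 = -1986326/5643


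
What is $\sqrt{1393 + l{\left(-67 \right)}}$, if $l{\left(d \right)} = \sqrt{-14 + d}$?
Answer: $\sqrt{1393 + 9 i} \approx 37.323 + 0.1206 i$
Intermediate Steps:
$\sqrt{1393 + l{\left(-67 \right)}} = \sqrt{1393 + \sqrt{-14 - 67}} = \sqrt{1393 + \sqrt{-81}} = \sqrt{1393 + 9 i}$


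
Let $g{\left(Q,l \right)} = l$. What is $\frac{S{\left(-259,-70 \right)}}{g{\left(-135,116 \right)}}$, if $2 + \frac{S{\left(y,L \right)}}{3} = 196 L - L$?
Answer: $- \frac{10239}{29} \approx -353.07$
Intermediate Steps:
$S{\left(y,L \right)} = -6 + 585 L$ ($S{\left(y,L \right)} = -6 + 3 \left(196 L - L\right) = -6 + 3 \cdot 195 L = -6 + 585 L$)
$\frac{S{\left(-259,-70 \right)}}{g{\left(-135,116 \right)}} = \frac{-6 + 585 \left(-70\right)}{116} = \left(-6 - 40950\right) \frac{1}{116} = \left(-40956\right) \frac{1}{116} = - \frac{10239}{29}$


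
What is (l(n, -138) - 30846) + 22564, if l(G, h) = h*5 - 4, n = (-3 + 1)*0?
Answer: -8976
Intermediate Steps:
n = 0 (n = -2*0 = 0)
l(G, h) = -4 + 5*h (l(G, h) = 5*h - 4 = -4 + 5*h)
(l(n, -138) - 30846) + 22564 = ((-4 + 5*(-138)) - 30846) + 22564 = ((-4 - 690) - 30846) + 22564 = (-694 - 30846) + 22564 = -31540 + 22564 = -8976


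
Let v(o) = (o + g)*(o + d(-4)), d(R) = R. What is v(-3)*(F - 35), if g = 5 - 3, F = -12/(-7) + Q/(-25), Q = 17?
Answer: -5944/25 ≈ -237.76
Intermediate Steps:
F = 181/175 (F = -12/(-7) + 17/(-25) = -12*(-⅐) + 17*(-1/25) = 12/7 - 17/25 = 181/175 ≈ 1.0343)
g = 2
v(o) = (-4 + o)*(2 + o) (v(o) = (o + 2)*(o - 4) = (2 + o)*(-4 + o) = (-4 + o)*(2 + o))
v(-3)*(F - 35) = (-8 + (-3)² - 2*(-3))*(181/175 - 35) = (-8 + 9 + 6)*(-5944/175) = 7*(-5944/175) = -5944/25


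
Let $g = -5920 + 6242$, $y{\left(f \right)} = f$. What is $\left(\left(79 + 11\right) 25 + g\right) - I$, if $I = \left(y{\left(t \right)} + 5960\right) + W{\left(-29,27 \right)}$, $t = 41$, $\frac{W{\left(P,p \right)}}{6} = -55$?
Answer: $-3099$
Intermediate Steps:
$W{\left(P,p \right)} = -330$ ($W{\left(P,p \right)} = 6 \left(-55\right) = -330$)
$g = 322$
$I = 5671$ ($I = \left(41 + 5960\right) - 330 = 6001 - 330 = 5671$)
$\left(\left(79 + 11\right) 25 + g\right) - I = \left(\left(79 + 11\right) 25 + 322\right) - 5671 = \left(90 \cdot 25 + 322\right) - 5671 = \left(2250 + 322\right) - 5671 = 2572 - 5671 = -3099$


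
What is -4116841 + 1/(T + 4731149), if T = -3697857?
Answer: -4253898870571/1033292 ≈ -4.1168e+6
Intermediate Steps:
-4116841 + 1/(T + 4731149) = -4116841 + 1/(-3697857 + 4731149) = -4116841 + 1/1033292 = -4253898870571/1033292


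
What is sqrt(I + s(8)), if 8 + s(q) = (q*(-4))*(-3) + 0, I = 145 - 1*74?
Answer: sqrt(159) ≈ 12.610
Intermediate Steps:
I = 71 (I = 145 - 74 = 71)
s(q) = -8 + 12*q (s(q) = -8 + ((q*(-4))*(-3) + 0) = -8 + (-4*q*(-3) + 0) = -8 + (12*q + 0) = -8 + 12*q)
sqrt(I + s(8)) = sqrt(71 + (-8 + 12*8)) = sqrt(71 + (-8 + 96)) = sqrt(71 + 88) = sqrt(159)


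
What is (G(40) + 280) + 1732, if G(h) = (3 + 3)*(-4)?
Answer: 1988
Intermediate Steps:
G(h) = -24 (G(h) = 6*(-4) = -24)
(G(40) + 280) + 1732 = (-24 + 280) + 1732 = 256 + 1732 = 1988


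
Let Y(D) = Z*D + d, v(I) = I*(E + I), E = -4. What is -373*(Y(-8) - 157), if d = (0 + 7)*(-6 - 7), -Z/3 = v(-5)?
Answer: -310336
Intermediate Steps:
v(I) = I*(-4 + I)
Z = -135 (Z = -(-15)*(-4 - 5) = -(-15)*(-9) = -3*45 = -135)
d = -91 (d = 7*(-13) = -91)
Y(D) = -91 - 135*D (Y(D) = -135*D - 91 = -91 - 135*D)
-373*(Y(-8) - 157) = -373*((-91 - 135*(-8)) - 157) = -373*((-91 + 1080) - 157) = -373*(989 - 157) = -373*832 = -310336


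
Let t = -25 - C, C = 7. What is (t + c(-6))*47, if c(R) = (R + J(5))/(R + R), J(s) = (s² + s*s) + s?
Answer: -20351/12 ≈ -1695.9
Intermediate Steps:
J(s) = s + 2*s² (J(s) = (s² + s²) + s = 2*s² + s = s + 2*s²)
t = -32 (t = -25 - 1*7 = -25 - 7 = -32)
c(R) = (55 + R)/(2*R) (c(R) = (R + 5*(1 + 2*5))/(R + R) = (R + 5*(1 + 10))/((2*R)) = (R + 5*11)*(1/(2*R)) = (R + 55)*(1/(2*R)) = (55 + R)*(1/(2*R)) = (55 + R)/(2*R))
(t + c(-6))*47 = (-32 + (½)*(55 - 6)/(-6))*47 = (-32 + (½)*(-⅙)*49)*47 = (-32 - 49/12)*47 = -433/12*47 = -20351/12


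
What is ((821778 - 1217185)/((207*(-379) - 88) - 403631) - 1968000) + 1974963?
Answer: 3357759043/482172 ≈ 6963.8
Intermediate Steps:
((821778 - 1217185)/((207*(-379) - 88) - 403631) - 1968000) + 1974963 = (-395407/((-78453 - 88) - 403631) - 1968000) + 1974963 = (-395407/(-78541 - 403631) - 1968000) + 1974963 = (-395407/(-482172) - 1968000) + 1974963 = (-395407*(-1/482172) - 1968000) + 1974963 = (395407/482172 - 1968000) + 1974963 = -948914100593/482172 + 1974963 = 3357759043/482172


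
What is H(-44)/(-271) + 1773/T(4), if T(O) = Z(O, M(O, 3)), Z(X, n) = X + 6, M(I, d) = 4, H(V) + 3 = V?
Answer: 480953/2710 ≈ 177.47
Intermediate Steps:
H(V) = -3 + V
Z(X, n) = 6 + X
T(O) = 6 + O
H(-44)/(-271) + 1773/T(4) = (-3 - 44)/(-271) + 1773/(6 + 4) = -47*(-1/271) + 1773/10 = 47/271 + 1773*(⅒) = 47/271 + 1773/10 = 480953/2710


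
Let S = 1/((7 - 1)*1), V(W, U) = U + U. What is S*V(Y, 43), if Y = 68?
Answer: 43/3 ≈ 14.333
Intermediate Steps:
V(W, U) = 2*U
S = ⅙ (S = 1/6 = (⅙)*1 = ⅙ ≈ 0.16667)
S*V(Y, 43) = (2*43)/6 = (⅙)*86 = 43/3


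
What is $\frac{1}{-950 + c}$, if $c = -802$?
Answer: $- \frac{1}{1752} \approx -0.00057078$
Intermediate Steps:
$\frac{1}{-950 + c} = \frac{1}{-950 - 802} = \frac{1}{-1752} = - \frac{1}{1752}$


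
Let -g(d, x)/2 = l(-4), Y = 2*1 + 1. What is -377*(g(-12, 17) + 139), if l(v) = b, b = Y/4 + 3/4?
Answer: -51272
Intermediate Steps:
Y = 3 (Y = 2 + 1 = 3)
b = 3/2 (b = 3/4 + 3/4 = 3*(¼) + 3*(¼) = ¾ + ¾ = 3/2 ≈ 1.5000)
l(v) = 3/2
g(d, x) = -3 (g(d, x) = -2*3/2 = -3)
-377*(g(-12, 17) + 139) = -377*(-3 + 139) = -377*136 = -51272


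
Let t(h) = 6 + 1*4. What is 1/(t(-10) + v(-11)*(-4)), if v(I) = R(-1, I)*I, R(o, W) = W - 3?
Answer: -1/606 ≈ -0.0016502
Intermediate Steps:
t(h) = 10 (t(h) = 6 + 4 = 10)
R(o, W) = -3 + W
v(I) = I*(-3 + I) (v(I) = (-3 + I)*I = I*(-3 + I))
1/(t(-10) + v(-11)*(-4)) = 1/(10 - 11*(-3 - 11)*(-4)) = 1/(10 - 11*(-14)*(-4)) = 1/(10 + 154*(-4)) = 1/(10 - 616) = 1/(-606) = -1/606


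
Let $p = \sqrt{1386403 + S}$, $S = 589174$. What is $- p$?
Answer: $- \sqrt{1975577} \approx -1405.6$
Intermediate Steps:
$p = \sqrt{1975577}$ ($p = \sqrt{1386403 + 589174} = \sqrt{1975577} \approx 1405.6$)
$- p = - \sqrt{1975577}$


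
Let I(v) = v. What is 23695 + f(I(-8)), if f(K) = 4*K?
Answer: 23663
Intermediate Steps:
23695 + f(I(-8)) = 23695 + 4*(-8) = 23695 - 32 = 23663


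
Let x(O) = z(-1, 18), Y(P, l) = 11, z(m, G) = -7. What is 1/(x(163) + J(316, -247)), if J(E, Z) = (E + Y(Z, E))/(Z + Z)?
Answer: -494/3785 ≈ -0.13052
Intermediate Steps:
x(O) = -7
J(E, Z) = (11 + E)/(2*Z) (J(E, Z) = (E + 11)/(Z + Z) = (11 + E)/((2*Z)) = (11 + E)*(1/(2*Z)) = (11 + E)/(2*Z))
1/(x(163) + J(316, -247)) = 1/(-7 + (½)*(11 + 316)/(-247)) = 1/(-7 + (½)*(-1/247)*327) = 1/(-7 - 327/494) = 1/(-3785/494) = -494/3785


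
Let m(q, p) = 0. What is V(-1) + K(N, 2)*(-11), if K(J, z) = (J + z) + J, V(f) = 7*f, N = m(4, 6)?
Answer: -29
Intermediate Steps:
N = 0
K(J, z) = z + 2*J
V(-1) + K(N, 2)*(-11) = 7*(-1) + (2 + 2*0)*(-11) = -7 + (2 + 0)*(-11) = -7 + 2*(-11) = -7 - 22 = -29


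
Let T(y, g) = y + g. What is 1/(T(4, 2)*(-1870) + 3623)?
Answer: -1/7597 ≈ -0.00013163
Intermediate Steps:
T(y, g) = g + y
1/(T(4, 2)*(-1870) + 3623) = 1/((2 + 4)*(-1870) + 3623) = 1/(6*(-1870) + 3623) = 1/(-11220 + 3623) = 1/(-7597) = -1/7597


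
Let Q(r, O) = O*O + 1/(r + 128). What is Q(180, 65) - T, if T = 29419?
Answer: -7759751/308 ≈ -25194.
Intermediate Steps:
Q(r, O) = O² + 1/(128 + r)
Q(180, 65) - T = (1 + 128*65² + 180*65²)/(128 + 180) - 1*29419 = (1 + 128*4225 + 180*4225)/308 - 29419 = (1 + 540800 + 760500)/308 - 29419 = (1/308)*1301301 - 29419 = 1301301/308 - 29419 = -7759751/308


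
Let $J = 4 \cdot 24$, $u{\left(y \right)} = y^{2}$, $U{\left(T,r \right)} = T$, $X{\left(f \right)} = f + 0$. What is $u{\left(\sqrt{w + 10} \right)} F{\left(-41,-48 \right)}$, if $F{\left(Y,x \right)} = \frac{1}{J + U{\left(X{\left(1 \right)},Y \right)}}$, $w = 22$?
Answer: $\frac{32}{97} \approx 0.3299$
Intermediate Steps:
$X{\left(f \right)} = f$
$J = 96$
$F{\left(Y,x \right)} = \frac{1}{97}$ ($F{\left(Y,x \right)} = \frac{1}{96 + 1} = \frac{1}{97}$)
$u{\left(\sqrt{w + 10} \right)} F{\left(-41,-48 \right)} = \left(\sqrt{22 + 10}\right)^{2} \cdot \frac{1}{97} = \left(\sqrt{32}\right)^{2} \cdot \frac{1}{97} = \left(4 \sqrt{2}\right)^{2} \cdot \frac{1}{97} = 32 \cdot \frac{1}{97} = \frac{32}{97}$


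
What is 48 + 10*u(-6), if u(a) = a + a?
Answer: -72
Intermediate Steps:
u(a) = 2*a
48 + 10*u(-6) = 48 + 10*(2*(-6)) = 48 + 10*(-12) = 48 - 120 = -72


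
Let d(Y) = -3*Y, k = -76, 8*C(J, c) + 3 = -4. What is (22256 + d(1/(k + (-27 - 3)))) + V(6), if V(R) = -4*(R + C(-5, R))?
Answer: 1178483/53 ≈ 22236.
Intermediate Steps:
C(J, c) = -7/8 (C(J, c) = -3/8 + (1/8)*(-4) = -3/8 - 1/2 = -7/8)
V(R) = 7/2 - 4*R (V(R) = -4*(R - 7/8) = -4*(-7/8 + R) = 7/2 - 4*R)
(22256 + d(1/(k + (-27 - 3)))) + V(6) = (22256 - 3/(-76 + (-27 - 3))) + (7/2 - 4*6) = (22256 - 3/(-76 - 30)) + (7/2 - 24) = (22256 - 3/(-106)) - 41/2 = (22256 - 3*(-1/106)) - 41/2 = (22256 + 3/106) - 41/2 = 2359139/106 - 41/2 = 1178483/53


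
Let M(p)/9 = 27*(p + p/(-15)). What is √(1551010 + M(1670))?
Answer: √1929766 ≈ 1389.2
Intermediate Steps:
M(p) = 1134*p/5 (M(p) = 9*(27*(p + p/(-15))) = 9*(27*(p + p*(-1/15))) = 9*(27*(p - p/15)) = 9*(27*(14*p/15)) = 9*(126*p/5) = 1134*p/5)
√(1551010 + M(1670)) = √(1551010 + (1134/5)*1670) = √(1551010 + 378756) = √1929766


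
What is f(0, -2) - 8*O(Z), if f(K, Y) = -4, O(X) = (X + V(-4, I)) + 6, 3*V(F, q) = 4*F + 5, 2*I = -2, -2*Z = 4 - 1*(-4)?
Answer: 28/3 ≈ 9.3333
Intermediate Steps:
Z = -4 (Z = -(4 - 1*(-4))/2 = -(4 + 4)/2 = -½*8 = -4)
I = -1 (I = (½)*(-2) = -1)
V(F, q) = 5/3 + 4*F/3 (V(F, q) = (4*F + 5)/3 = (5 + 4*F)/3 = 5/3 + 4*F/3)
O(X) = 7/3 + X (O(X) = (X + (5/3 + (4/3)*(-4))) + 6 = (X + (5/3 - 16/3)) + 6 = (X - 11/3) + 6 = (-11/3 + X) + 6 = 7/3 + X)
f(0, -2) - 8*O(Z) = -4 - 8*(7/3 - 4) = -4 - 8*(-5/3) = -4 + 40/3 = 28/3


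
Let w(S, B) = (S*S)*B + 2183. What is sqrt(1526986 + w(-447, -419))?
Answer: I*sqrt(82190802) ≈ 9065.9*I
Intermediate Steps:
w(S, B) = 2183 + B*S**2 (w(S, B) = S**2*B + 2183 = B*S**2 + 2183 = 2183 + B*S**2)
sqrt(1526986 + w(-447, -419)) = sqrt(1526986 + (2183 - 419*(-447)**2)) = sqrt(1526986 + (2183 - 419*199809)) = sqrt(1526986 + (2183 - 83719971)) = sqrt(1526986 - 83717788) = sqrt(-82190802) = I*sqrt(82190802)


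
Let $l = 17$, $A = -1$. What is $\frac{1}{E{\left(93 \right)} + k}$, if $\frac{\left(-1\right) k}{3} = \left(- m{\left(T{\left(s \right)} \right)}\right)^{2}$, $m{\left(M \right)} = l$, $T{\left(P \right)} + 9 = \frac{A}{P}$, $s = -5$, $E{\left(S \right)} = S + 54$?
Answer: $- \frac{1}{720} \approx -0.0013889$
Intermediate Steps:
$E{\left(S \right)} = 54 + S$
$T{\left(P \right)} = -9 - \frac{1}{P}$
$m{\left(M \right)} = 17$
$k = -867$ ($k = - 3 \left(\left(-1\right) 17\right)^{2} = - 3 \left(-17\right)^{2} = \left(-3\right) 289 = -867$)
$\frac{1}{E{\left(93 \right)} + k} = \frac{1}{\left(54 + 93\right) - 867} = \frac{1}{147 - 867} = \frac{1}{-720} = - \frac{1}{720}$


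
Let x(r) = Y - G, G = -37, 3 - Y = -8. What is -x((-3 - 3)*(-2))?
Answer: -48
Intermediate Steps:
Y = 11 (Y = 3 - 1*(-8) = 3 + 8 = 11)
x(r) = 48 (x(r) = 11 - 1*(-37) = 11 + 37 = 48)
-x((-3 - 3)*(-2)) = -1*48 = -48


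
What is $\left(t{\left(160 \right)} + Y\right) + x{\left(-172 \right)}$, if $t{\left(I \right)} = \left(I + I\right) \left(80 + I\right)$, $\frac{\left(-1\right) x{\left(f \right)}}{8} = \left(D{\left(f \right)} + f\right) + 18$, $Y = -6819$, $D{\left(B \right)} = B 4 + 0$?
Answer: $76717$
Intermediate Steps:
$D{\left(B \right)} = 4 B$ ($D{\left(B \right)} = 4 B + 0 = 4 B$)
$x{\left(f \right)} = -144 - 40 f$ ($x{\left(f \right)} = - 8 \left(\left(4 f + f\right) + 18\right) = - 8 \left(5 f + 18\right) = - 8 \left(18 + 5 f\right) = -144 - 40 f$)
$t{\left(I \right)} = 2 I \left(80 + I\right)$
$\left(t{\left(160 \right)} + Y\right) + x{\left(-172 \right)} = \left(2 \cdot 160 \left(80 + 160\right) - 6819\right) - -6736 = \left(2 \cdot 160 \cdot 240 - 6819\right) + \left(-144 + 6880\right) = \left(76800 - 6819\right) + 6736 = 69981 + 6736 = 76717$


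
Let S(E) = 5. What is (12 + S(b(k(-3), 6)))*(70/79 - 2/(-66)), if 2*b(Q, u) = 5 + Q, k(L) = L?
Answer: 40613/2607 ≈ 15.578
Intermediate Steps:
b(Q, u) = 5/2 + Q/2 (b(Q, u) = (5 + Q)/2 = 5/2 + Q/2)
(12 + S(b(k(-3), 6)))*(70/79 - 2/(-66)) = (12 + 5)*(70/79 - 2/(-66)) = 17*(70*(1/79) - 2*(-1/66)) = 17*(70/79 + 1/33) = 17*(2389/2607) = 40613/2607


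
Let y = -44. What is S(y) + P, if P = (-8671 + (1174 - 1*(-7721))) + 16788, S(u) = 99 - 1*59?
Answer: 17052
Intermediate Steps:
S(u) = 40 (S(u) = 99 - 59 = 40)
P = 17012 (P = (-8671 + (1174 + 7721)) + 16788 = (-8671 + 8895) + 16788 = 224 + 16788 = 17012)
S(y) + P = 40 + 17012 = 17052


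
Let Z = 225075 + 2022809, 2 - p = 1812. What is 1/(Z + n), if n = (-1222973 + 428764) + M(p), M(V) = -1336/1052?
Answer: 263/382316191 ≈ 6.8791e-7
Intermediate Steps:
p = -1810 (p = 2 - 1*1812 = 2 - 1812 = -1810)
Z = 2247884
M(V) = -334/263 (M(V) = -1336*1/1052 = -334/263)
n = -208877301/263 (n = (-1222973 + 428764) - 334/263 = -794209 - 334/263 = -208877301/263 ≈ -7.9421e+5)
1/(Z + n) = 1/(2247884 - 208877301/263) = 1/(382316191/263) = 263/382316191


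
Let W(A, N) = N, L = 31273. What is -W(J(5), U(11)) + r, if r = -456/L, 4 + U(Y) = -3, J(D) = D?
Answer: 218455/31273 ≈ 6.9854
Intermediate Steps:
U(Y) = -7 (U(Y) = -4 - 3 = -7)
r = -456/31273 ≈ -0.014581
-W(J(5), U(11)) + r = -1*(-7) - 456/31273 = 7 - 456/31273 = 218455/31273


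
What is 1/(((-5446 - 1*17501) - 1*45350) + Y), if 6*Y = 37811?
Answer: -6/371971 ≈ -1.6130e-5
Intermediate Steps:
Y = 37811/6 (Y = (⅙)*37811 = 37811/6 ≈ 6301.8)
1/(((-5446 - 1*17501) - 1*45350) + Y) = 1/(((-5446 - 1*17501) - 1*45350) + 37811/6) = 1/(((-5446 - 17501) - 45350) + 37811/6) = 1/((-22947 - 45350) + 37811/6) = 1/(-68297 + 37811/6) = 1/(-371971/6) = -6/371971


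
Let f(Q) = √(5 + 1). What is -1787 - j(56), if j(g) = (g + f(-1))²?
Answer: -4929 - 112*√6 ≈ -5203.3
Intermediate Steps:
f(Q) = √6
j(g) = (g + √6)²
-1787 - j(56) = -1787 - (56 + √6)²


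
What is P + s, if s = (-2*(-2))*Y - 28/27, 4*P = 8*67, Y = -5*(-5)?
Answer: 6290/27 ≈ 232.96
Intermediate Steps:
Y = 25
P = 134 (P = (8*67)/4 = (1/4)*536 = 134)
s = 2672/27 (s = -2*(-2)*25 - 28/27 = 4*25 - 28/27 = 100 - 7*4/27 = 100 - 28/27 = 2672/27 ≈ 98.963)
P + s = 134 + 2672/27 = 6290/27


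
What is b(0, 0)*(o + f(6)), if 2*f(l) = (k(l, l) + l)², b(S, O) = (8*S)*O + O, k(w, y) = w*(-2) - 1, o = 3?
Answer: 0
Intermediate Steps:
k(w, y) = -1 - 2*w (k(w, y) = -2*w - 1 = -1 - 2*w)
b(S, O) = O + 8*O*S (b(S, O) = 8*O*S + O = O + 8*O*S)
f(l) = (-1 - l)²/2 (f(l) = ((-1 - 2*l) + l)²/2 = (-1 - l)²/2)
b(0, 0)*(o + f(6)) = (0*(1 + 8*0))*(3 + (1 + 6)²/2) = (0*(1 + 0))*(3 + (½)*7²) = (0*1)*(3 + (½)*49) = 0*(3 + 49/2) = 0*(55/2) = 0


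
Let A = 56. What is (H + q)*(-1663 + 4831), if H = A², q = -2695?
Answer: 1397088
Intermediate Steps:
H = 3136 (H = 56² = 3136)
(H + q)*(-1663 + 4831) = (3136 - 2695)*(-1663 + 4831) = 441*3168 = 1397088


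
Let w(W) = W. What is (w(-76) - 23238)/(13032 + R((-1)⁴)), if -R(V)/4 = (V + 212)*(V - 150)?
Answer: -11657/69990 ≈ -0.16655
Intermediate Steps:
R(V) = -4*(-150 + V)*(212 + V) (R(V) = -4*(V + 212)*(V - 150) = -4*(212 + V)*(-150 + V) = -4*(-150 + V)*(212 + V))
(w(-76) - 23238)/(13032 + R((-1)⁴)) = (-76 - 23238)/(13032 + (127200 - 248*(-1)⁴ - 4*((-1)⁴)²)) = -23314/(13032 + (127200 - 248*1 - 4*1²)) = -23314/(13032 + (127200 - 248 - 4*1)) = -23314/(13032 + (127200 - 248 - 4)) = -23314/(13032 + 126948) = -23314/139980 = -23314*1/139980 = -11657/69990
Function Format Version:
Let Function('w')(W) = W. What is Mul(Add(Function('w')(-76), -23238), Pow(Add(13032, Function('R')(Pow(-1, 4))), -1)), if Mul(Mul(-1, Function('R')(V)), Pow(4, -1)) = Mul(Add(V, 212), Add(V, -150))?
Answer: Rational(-11657, 69990) ≈ -0.16655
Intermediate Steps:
Function('R')(V) = Mul(-4, Add(-150, V), Add(212, V)) (Function('R')(V) = Mul(-4, Mul(Add(V, 212), Add(V, -150))) = Mul(-4, Mul(Add(212, V), Add(-150, V))) = Mul(-4, Mul(Add(-150, V), Add(212, V))) = Mul(-4, Add(-150, V), Add(212, V)))
Mul(Add(Function('w')(-76), -23238), Pow(Add(13032, Function('R')(Pow(-1, 4))), -1)) = Mul(Add(-76, -23238), Pow(Add(13032, Add(127200, Mul(-248, Pow(-1, 4)), Mul(-4, Pow(Pow(-1, 4), 2)))), -1)) = Mul(-23314, Pow(Add(13032, Add(127200, Mul(-248, 1), Mul(-4, Pow(1, 2)))), -1)) = Mul(-23314, Pow(Add(13032, Add(127200, -248, Mul(-4, 1))), -1)) = Mul(-23314, Pow(Add(13032, Add(127200, -248, -4)), -1)) = Mul(-23314, Pow(Add(13032, 126948), -1)) = Mul(-23314, Pow(139980, -1)) = Mul(-23314, Rational(1, 139980)) = Rational(-11657, 69990)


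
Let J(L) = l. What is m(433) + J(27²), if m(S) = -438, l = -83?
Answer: -521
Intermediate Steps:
J(L) = -83
m(433) + J(27²) = -438 - 83 = -521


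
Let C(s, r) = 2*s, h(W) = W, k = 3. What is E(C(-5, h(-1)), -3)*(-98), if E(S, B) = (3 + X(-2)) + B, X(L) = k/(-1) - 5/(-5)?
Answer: 196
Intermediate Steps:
X(L) = -2 (X(L) = 3/(-1) - 5/(-5) = 3*(-1) - 5*(-⅕) = -3 + 1 = -2)
E(S, B) = 1 + B (E(S, B) = (3 - 2) + B = 1 + B)
E(C(-5, h(-1)), -3)*(-98) = (1 - 3)*(-98) = -2*(-98) = 196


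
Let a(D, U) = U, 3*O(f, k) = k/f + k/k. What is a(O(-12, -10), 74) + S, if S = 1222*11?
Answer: 13516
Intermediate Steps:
O(f, k) = ⅓ + k/(3*f) (O(f, k) = (k/f + k/k)/3 = (k/f + 1)/3 = (1 + k/f)/3 = ⅓ + k/(3*f))
S = 13442
a(O(-12, -10), 74) + S = 74 + 13442 = 13516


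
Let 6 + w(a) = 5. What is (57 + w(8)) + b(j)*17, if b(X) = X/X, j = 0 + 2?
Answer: 73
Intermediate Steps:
w(a) = -1 (w(a) = -6 + 5 = -1)
j = 2
b(X) = 1
(57 + w(8)) + b(j)*17 = (57 - 1) + 1*17 = 56 + 17 = 73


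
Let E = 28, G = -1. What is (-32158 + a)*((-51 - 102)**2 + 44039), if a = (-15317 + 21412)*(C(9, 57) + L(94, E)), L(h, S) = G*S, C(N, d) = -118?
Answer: -62188944544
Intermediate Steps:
L(h, S) = -S
a = -889870 (a = (-15317 + 21412)*(-118 - 1*28) = 6095*(-118 - 28) = 6095*(-146) = -889870)
(-32158 + a)*((-51 - 102)**2 + 44039) = (-32158 - 889870)*((-51 - 102)**2 + 44039) = -922028*((-153)**2 + 44039) = -922028*(23409 + 44039) = -922028*67448 = -62188944544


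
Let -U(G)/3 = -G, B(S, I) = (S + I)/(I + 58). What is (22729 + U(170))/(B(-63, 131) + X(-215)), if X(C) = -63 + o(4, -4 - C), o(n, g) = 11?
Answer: -4392171/9760 ≈ -450.02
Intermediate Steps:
B(S, I) = (I + S)/(58 + I)
X(C) = -52 (X(C) = -63 + 11 = -52)
U(G) = 3*G (U(G) = -(-3)*G = 3*G)
(22729 + U(170))/(B(-63, 131) + X(-215)) = (22729 + 3*170)/((131 - 63)/(58 + 131) - 52) = (22729 + 510)/(68/189 - 52) = 23239/((1/189)*68 - 52) = 23239/(68/189 - 52) = 23239/(-9760/189) = 23239*(-189/9760) = -4392171/9760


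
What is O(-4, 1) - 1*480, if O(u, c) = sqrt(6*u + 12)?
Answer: -480 + 2*I*sqrt(3) ≈ -480.0 + 3.4641*I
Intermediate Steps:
O(u, c) = sqrt(12 + 6*u)
O(-4, 1) - 1*480 = sqrt(12 + 6*(-4)) - 1*480 = sqrt(12 - 24) - 480 = sqrt(-12) - 480 = 2*I*sqrt(3) - 480 = -480 + 2*I*sqrt(3)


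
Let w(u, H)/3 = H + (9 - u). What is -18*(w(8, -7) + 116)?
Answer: -1764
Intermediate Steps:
w(u, H) = 27 - 3*u + 3*H (w(u, H) = 3*(H + (9 - u)) = 3*(9 + H - u) = 27 - 3*u + 3*H)
-18*(w(8, -7) + 116) = -18*((27 - 3*8 + 3*(-7)) + 116) = -18*((27 - 24 - 21) + 116) = -18*(-18 + 116) = -18*98 = -1764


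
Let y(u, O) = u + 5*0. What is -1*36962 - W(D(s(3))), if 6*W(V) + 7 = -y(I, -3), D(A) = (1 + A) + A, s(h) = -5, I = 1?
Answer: -110882/3 ≈ -36961.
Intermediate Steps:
y(u, O) = u (y(u, O) = u + 0 = u)
D(A) = 1 + 2*A
W(V) = -4/3 (W(V) = -7/6 + (-1*1)/6 = -7/6 + (1/6)*(-1) = -7/6 - 1/6 = -4/3)
-1*36962 - W(D(s(3))) = -1*36962 - 1*(-4/3) = -36962 + 4/3 = -110882/3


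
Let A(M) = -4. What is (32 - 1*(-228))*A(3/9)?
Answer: -1040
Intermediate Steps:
(32 - 1*(-228))*A(3/9) = (32 - 1*(-228))*(-4) = (32 + 228)*(-4) = 260*(-4) = -1040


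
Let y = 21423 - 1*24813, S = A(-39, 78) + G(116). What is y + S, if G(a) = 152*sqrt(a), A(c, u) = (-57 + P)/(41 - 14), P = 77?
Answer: -91510/27 + 304*sqrt(29) ≈ -1752.2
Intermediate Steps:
A(c, u) = 20/27 (A(c, u) = (-57 + 77)/(41 - 14) = 20/27)
S = 20/27 + 304*sqrt(29) (S = 20/27 + 152*sqrt(116) = 20/27 + 152*(2*sqrt(29)) = 20/27 + 304*sqrt(29) ≈ 1637.8)
y = -3390 (y = 21423 - 24813 = -3390)
y + S = -3390 + (20/27 + 304*sqrt(29)) = -91510/27 + 304*sqrt(29)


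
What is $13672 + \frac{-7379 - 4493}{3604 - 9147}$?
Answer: $\frac{75795768}{5543} \approx 13674.0$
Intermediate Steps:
$13672 + \frac{-7379 - 4493}{3604 - 9147} = 13672 - \frac{11872}{-5543} = 13672 - - \frac{11872}{5543} = 13672 + \frac{11872}{5543} = \frac{75795768}{5543}$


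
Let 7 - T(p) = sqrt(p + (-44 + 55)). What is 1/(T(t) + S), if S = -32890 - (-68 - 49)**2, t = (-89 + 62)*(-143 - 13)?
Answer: -46572/2168946961 + sqrt(4223)/2168946961 ≈ -2.1442e-5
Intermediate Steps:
t = 4212 (t = -27*(-156) = 4212)
S = -46579 (S = -32890 - 1*(-117)**2 = -32890 - 1*13689 = -32890 - 13689 = -46579)
T(p) = 7 - sqrt(11 + p) (T(p) = 7 - sqrt(p + (-44 + 55)) = 7 - sqrt(p + 11) = 7 - sqrt(11 + p))
1/(T(t) + S) = 1/((7 - sqrt(11 + 4212)) - 46579) = 1/((7 - sqrt(4223)) - 46579) = 1/(-46572 - sqrt(4223))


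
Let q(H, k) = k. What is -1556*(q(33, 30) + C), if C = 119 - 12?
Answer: -213172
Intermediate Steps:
C = 107
-1556*(q(33, 30) + C) = -1556*(30 + 107) = -1556*137 = -213172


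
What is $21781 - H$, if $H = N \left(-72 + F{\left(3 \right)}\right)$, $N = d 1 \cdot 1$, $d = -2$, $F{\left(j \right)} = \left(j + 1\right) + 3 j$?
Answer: $21663$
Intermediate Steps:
$F{\left(j \right)} = 1 + 4 j$ ($F{\left(j \right)} = \left(1 + j\right) + 3 j = 1 + 4 j$)
$N = -2$ ($N = - 2 \cdot 1 \cdot 1 = \left(-2\right) 1 = -2$)
$H = 118$ ($H = - 2 \left(-72 + \left(1 + 4 \cdot 3\right)\right) = - 2 \left(-72 + \left(1 + 12\right)\right) = - 2 \left(-72 + 13\right) = \left(-2\right) \left(-59\right) = 118$)
$21781 - H = 21781 - 118 = 21663$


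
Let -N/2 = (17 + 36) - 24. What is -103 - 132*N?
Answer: 7553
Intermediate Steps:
N = -58 (N = -2*((17 + 36) - 24) = -2*(53 - 24) = -2*29 = -58)
-103 - 132*N = -103 - 132*(-58) = -103 + 7656 = 7553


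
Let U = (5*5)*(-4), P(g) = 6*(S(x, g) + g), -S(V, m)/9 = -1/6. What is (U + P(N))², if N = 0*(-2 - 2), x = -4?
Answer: 8281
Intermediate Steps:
S(V, m) = 3/2 (S(V, m) = -(-9)/6 = -9*(-⅙) = 3/2)
N = 0 (N = 0*(-4) = 0)
P(g) = 9 + 6*g (P(g) = 6*(3/2 + g) = 9 + 6*g)
U = -100 (U = 25*(-4) = -100)
(U + P(N))² = (-100 + (9 + 6*0))² = (-100 + (9 + 0))² = (-100 + 9)² = (-91)² = 8281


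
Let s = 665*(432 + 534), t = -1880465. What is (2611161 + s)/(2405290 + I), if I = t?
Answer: 464793/74975 ≈ 6.1993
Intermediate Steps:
I = -1880465
s = 642390 (s = 665*966 = 642390)
(2611161 + s)/(2405290 + I) = (2611161 + 642390)/(2405290 - 1880465) = 3253551/524825 = 3253551*(1/524825) = 464793/74975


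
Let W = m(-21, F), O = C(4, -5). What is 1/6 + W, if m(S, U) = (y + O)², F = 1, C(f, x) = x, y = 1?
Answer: 97/6 ≈ 16.167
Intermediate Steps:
O = -5
m(S, U) = 16 (m(S, U) = (1 - 5)² = (-4)² = 16)
W = 16
1/6 + W = 1/6 + 16 = ⅙ + 16 = 97/6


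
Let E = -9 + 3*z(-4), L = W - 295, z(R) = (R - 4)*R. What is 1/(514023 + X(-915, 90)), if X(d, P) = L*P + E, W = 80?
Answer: 1/494760 ≈ 2.0212e-6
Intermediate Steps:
z(R) = R*(-4 + R) (z(R) = (-4 + R)*R = R*(-4 + R))
L = -215 (L = 80 - 295 = -215)
E = 87 (E = -9 + 3*(-4*(-4 - 4)) = -9 + 3*(-4*(-8)) = -9 + 3*32 = -9 + 96 = 87)
X(d, P) = 87 - 215*P (X(d, P) = -215*P + 87 = 87 - 215*P)
1/(514023 + X(-915, 90)) = 1/(514023 + (87 - 215*90)) = 1/(514023 + (87 - 19350)) = 1/(514023 - 19263) = 1/494760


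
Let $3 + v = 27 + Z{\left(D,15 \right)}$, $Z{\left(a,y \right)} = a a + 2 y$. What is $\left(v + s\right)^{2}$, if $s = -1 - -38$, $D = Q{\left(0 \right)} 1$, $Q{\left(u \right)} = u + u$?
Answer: $8281$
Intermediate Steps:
$Q{\left(u \right)} = 2 u$
$D = 0$ ($D = 2 \cdot 0 \cdot 1 = 0 \cdot 1 = 0$)
$s = 37$ ($s = -1 + 38 = 37$)
$Z{\left(a,y \right)} = a^{2} + 2 y$
$v = 54$ ($v = -3 + \left(27 + \left(0^{2} + 2 \cdot 15\right)\right) = -3 + \left(27 + \left(0 + 30\right)\right) = -3 + \left(27 + 30\right) = -3 + 57 = 54$)
$\left(v + s\right)^{2} = \left(54 + 37\right)^{2} = 91^{2} = 8281$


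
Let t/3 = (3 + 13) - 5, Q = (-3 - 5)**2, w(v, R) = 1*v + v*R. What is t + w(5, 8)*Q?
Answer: 2913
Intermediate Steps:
w(v, R) = v + R*v
Q = 64 (Q = (-8)**2 = 64)
t = 33 (t = 3*((3 + 13) - 5) = 3*(16 - 5) = 3*11 = 33)
t + w(5, 8)*Q = 33 + (5*(1 + 8))*64 = 33 + (5*9)*64 = 33 + 45*64 = 33 + 2880 = 2913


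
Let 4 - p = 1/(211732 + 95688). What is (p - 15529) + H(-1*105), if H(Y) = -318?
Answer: -4870455061/307420 ≈ -15843.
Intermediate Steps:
p = 1229679/307420 (p = 4 - 1/(211732 + 95688) = 4 - 1/307420 = 1229679/307420 ≈ 4.0000)
(p - 15529) + H(-1*105) = (1229679/307420 - 15529) - 318 = -4772695501/307420 - 318 = -4870455061/307420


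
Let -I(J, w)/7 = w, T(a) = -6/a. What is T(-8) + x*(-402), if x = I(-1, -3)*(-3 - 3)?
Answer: 202611/4 ≈ 50653.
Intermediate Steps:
I(J, w) = -7*w
x = -126 (x = (-7*(-3))*(-3 - 3) = 21*(-6) = -126)
T(-8) + x*(-402) = -6/(-8) - 126*(-402) = -6*(-⅛) + 50652 = ¾ + 50652 = 202611/4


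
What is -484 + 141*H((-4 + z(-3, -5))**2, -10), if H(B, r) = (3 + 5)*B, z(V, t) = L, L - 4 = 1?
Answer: 644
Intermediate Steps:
L = 5 (L = 4 + 1 = 5)
z(V, t) = 5
H(B, r) = 8*B
-484 + 141*H((-4 + z(-3, -5))**2, -10) = -484 + 141*(8*(-4 + 5)**2) = -484 + 141*(8*1**2) = -484 + 141*(8*1) = -484 + 141*8 = -484 + 1128 = 644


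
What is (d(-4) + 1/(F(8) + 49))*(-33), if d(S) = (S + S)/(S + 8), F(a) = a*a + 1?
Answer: 2497/38 ≈ 65.711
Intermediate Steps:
F(a) = 1 + a**2 (F(a) = a**2 + 1 = 1 + a**2)
d(S) = 2*S/(8 + S) (d(S) = (2*S)/(8 + S) = 2*S/(8 + S))
(d(-4) + 1/(F(8) + 49))*(-33) = (2*(-4)/(8 - 4) + 1/((1 + 8**2) + 49))*(-33) = (2*(-4)/4 + 1/((1 + 64) + 49))*(-33) = (2*(-4)*(1/4) + 1/(65 + 49))*(-33) = (-2 + 1/114)*(-33) = -227/114*(-33) = 2497/38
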